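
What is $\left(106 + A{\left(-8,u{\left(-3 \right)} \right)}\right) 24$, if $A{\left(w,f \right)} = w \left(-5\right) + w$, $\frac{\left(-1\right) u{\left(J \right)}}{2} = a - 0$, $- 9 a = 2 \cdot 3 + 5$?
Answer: $3312$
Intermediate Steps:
$a = - \frac{11}{9}$ ($a = - \frac{2 \cdot 3 + 5}{9} = - \frac{6 + 5}{9} = \left(- \frac{1}{9}\right) 11 = - \frac{11}{9} \approx -1.2222$)
$u{\left(J \right)} = \frac{22}{9}$ ($u{\left(J \right)} = - 2 \left(- \frac{11}{9} - 0\right) = - 2 \left(- \frac{11}{9} + 0\right) = \left(-2\right) \left(- \frac{11}{9}\right) = \frac{22}{9}$)
$A{\left(w,f \right)} = - 4 w$ ($A{\left(w,f \right)} = - 5 w + w = - 4 w$)
$\left(106 + A{\left(-8,u{\left(-3 \right)} \right)}\right) 24 = \left(106 - -32\right) 24 = \left(106 + 32\right) 24 = 138 \cdot 24 = 3312$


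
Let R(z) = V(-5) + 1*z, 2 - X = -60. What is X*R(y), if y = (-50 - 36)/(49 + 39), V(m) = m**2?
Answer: 32767/22 ≈ 1489.4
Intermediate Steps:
X = 62 (X = 2 - 1*(-60) = 2 + 60 = 62)
y = -43/44 (y = -86/88 = -86*1/88 = -43/44 ≈ -0.97727)
R(z) = 25 + z (R(z) = (-5)**2 + 1*z = 25 + z)
X*R(y) = 62*(25 - 43/44) = 62*(1057/44) = 32767/22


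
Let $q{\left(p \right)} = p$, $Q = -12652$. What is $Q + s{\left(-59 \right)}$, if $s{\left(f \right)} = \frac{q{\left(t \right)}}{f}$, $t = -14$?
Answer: $- \frac{746454}{59} \approx -12652.0$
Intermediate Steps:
$s{\left(f \right)} = - \frac{14}{f}$
$Q + s{\left(-59 \right)} = -12652 - \frac{14}{-59} = -12652 - - \frac{14}{59} = -12652 + \frac{14}{59} = - \frac{746454}{59}$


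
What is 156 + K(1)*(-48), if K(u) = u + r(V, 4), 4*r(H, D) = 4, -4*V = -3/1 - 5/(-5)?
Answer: 60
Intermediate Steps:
V = ½ (V = -(-3/1 - 5/(-5))/4 = -(-3*1 - 5*(-⅕))/4 = -(-3 + 1)/4 = -¼*(-2) = ½ ≈ 0.50000)
r(H, D) = 1 (r(H, D) = (¼)*4 = 1)
K(u) = 1 + u (K(u) = u + 1 = 1 + u)
156 + K(1)*(-48) = 156 + (1 + 1)*(-48) = 156 + 2*(-48) = 156 - 96 = 60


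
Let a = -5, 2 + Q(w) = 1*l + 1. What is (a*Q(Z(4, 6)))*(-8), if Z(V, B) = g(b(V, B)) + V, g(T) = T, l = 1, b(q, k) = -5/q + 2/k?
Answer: 0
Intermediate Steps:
Z(V, B) = V - 5/V + 2/B (Z(V, B) = (-5/V + 2/B) + V = V - 5/V + 2/B)
Q(w) = 0 (Q(w) = -2 + (1*1 + 1) = -2 + (1 + 1) = -2 + 2 = 0)
(a*Q(Z(4, 6)))*(-8) = -5*0*(-8) = 0*(-8) = 0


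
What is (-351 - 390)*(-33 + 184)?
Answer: -111891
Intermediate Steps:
(-351 - 390)*(-33 + 184) = -741*151 = -111891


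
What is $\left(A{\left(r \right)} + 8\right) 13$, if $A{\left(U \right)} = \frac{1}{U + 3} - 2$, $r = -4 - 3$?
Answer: $\frac{299}{4} \approx 74.75$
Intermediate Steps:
$r = -7$
$A{\left(U \right)} = -2 + \frac{1}{3 + U}$ ($A{\left(U \right)} = \frac{1}{3 + U} - 2 = -2 + \frac{1}{3 + U}$)
$\left(A{\left(r \right)} + 8\right) 13 = \left(\frac{-5 - -14}{3 - 7} + 8\right) 13 = \left(\frac{-5 + 14}{-4} + 8\right) 13 = \left(\left(- \frac{1}{4}\right) 9 + 8\right) 13 = \left(- \frac{9}{4} + 8\right) 13 = \frac{23}{4} \cdot 13 = \frac{299}{4}$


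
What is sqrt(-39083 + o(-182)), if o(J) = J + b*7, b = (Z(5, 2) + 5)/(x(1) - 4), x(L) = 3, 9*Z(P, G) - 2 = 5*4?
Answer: I*sqrt(353854)/3 ≈ 198.29*I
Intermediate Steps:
Z(P, G) = 22/9 (Z(P, G) = 2/9 + (5*4)/9 = 2/9 + (1/9)*20 = 2/9 + 20/9 = 22/9)
b = -67/9 (b = (22/9 + 5)/(3 - 4) = (67/9)/(-1) = (67/9)*(-1) = -67/9 ≈ -7.4444)
o(J) = -469/9 + J (o(J) = J - 67/9*7 = J - 469/9 = -469/9 + J)
sqrt(-39083 + o(-182)) = sqrt(-39083 + (-469/9 - 182)) = sqrt(-39083 - 2107/9) = sqrt(-353854/9) = I*sqrt(353854)/3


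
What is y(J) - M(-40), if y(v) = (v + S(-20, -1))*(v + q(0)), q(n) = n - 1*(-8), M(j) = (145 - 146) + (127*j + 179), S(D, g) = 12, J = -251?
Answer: 62979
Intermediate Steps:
M(j) = 178 + 127*j (M(j) = -1 + (179 + 127*j) = 178 + 127*j)
q(n) = 8 + n (q(n) = n + 8 = 8 + n)
y(v) = (8 + v)*(12 + v) (y(v) = (v + 12)*(v + (8 + 0)) = (12 + v)*(v + 8) = (12 + v)*(8 + v) = (8 + v)*(12 + v))
y(J) - M(-40) = (96 + (-251)² + 20*(-251)) - (178 + 127*(-40)) = (96 + 63001 - 5020) - (178 - 5080) = 58077 - 1*(-4902) = 58077 + 4902 = 62979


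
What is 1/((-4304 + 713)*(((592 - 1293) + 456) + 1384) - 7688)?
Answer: -1/4097837 ≈ -2.4403e-7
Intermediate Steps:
1/((-4304 + 713)*(((592 - 1293) + 456) + 1384) - 7688) = 1/(-3591*((-701 + 456) + 1384) - 7688) = 1/(-3591*(-245 + 1384) - 7688) = 1/(-3591*1139 - 7688) = 1/(-4090149 - 7688) = 1/(-4097837) = -1/4097837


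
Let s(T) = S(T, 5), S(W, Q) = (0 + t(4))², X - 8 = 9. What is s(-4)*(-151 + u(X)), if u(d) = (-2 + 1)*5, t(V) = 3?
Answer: -1404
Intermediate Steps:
X = 17 (X = 8 + 9 = 17)
u(d) = -5 (u(d) = -1*5 = -5)
S(W, Q) = 9 (S(W, Q) = (0 + 3)² = 3² = 9)
s(T) = 9
s(-4)*(-151 + u(X)) = 9*(-151 - 5) = 9*(-156) = -1404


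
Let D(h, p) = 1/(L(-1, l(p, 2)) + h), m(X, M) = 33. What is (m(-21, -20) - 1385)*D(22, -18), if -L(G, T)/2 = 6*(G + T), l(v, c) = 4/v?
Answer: -2028/55 ≈ -36.873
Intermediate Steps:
L(G, T) = -12*G - 12*T (L(G, T) = -12*(G + T) = -2*(6*G + 6*T) = -12*G - 12*T)
D(h, p) = 1/(12 + h - 48/p) (D(h, p) = 1/((-12*(-1) - 48/p) + h) = 1/((12 - 48/p) + h) = 1/(12 + h - 48/p))
(m(-21, -20) - 1385)*D(22, -18) = (33 - 1385)*(-18/(-48 - 18*(12 + 22))) = -(-24336)/(-48 - 18*34) = -(-24336)/(-48 - 612) = -(-24336)/(-660) = -(-24336)*(-1)/660 = -1352*3/110 = -2028/55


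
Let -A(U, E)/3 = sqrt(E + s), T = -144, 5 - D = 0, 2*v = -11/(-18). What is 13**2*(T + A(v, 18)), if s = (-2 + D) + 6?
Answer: -24336 - 1521*sqrt(3) ≈ -26970.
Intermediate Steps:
v = 11/36 (v = (-11/(-18))/2 = (-11*(-1/18))/2 = (1/2)*(11/18) = 11/36 ≈ 0.30556)
D = 5 (D = 5 - 1*0 = 5 + 0 = 5)
s = 9 (s = (-2 + 5) + 6 = 3 + 6 = 9)
A(U, E) = -3*sqrt(9 + E) (A(U, E) = -3*sqrt(E + 9) = -3*sqrt(9 + E))
13**2*(T + A(v, 18)) = 13**2*(-144 - 3*sqrt(9 + 18)) = 169*(-144 - 9*sqrt(3)) = -24336 - 1521*sqrt(3)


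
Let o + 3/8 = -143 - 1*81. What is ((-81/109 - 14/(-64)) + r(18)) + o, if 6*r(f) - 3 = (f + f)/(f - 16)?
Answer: -772241/3488 ≈ -221.40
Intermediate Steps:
o = -1795/8 (o = -3/8 + (-143 - 1*81) = -3/8 + (-143 - 81) = -3/8 - 224 = -1795/8 ≈ -224.38)
r(f) = ½ + f/(3*(-16 + f)) (r(f) = ½ + ((f + f)/(f - 16))/6 = ½ + ((2*f)/(-16 + f))/6 = ½ + (2*f/(-16 + f))/6 = ½ + f/(3*(-16 + f)))
((-81/109 - 14/(-64)) + r(18)) + o = ((-81/109 - 14/(-64)) + (-48 + 5*18)/(6*(-16 + 18))) - 1795/8 = ((-81*1/109 - 14*(-1/64)) + (⅙)*(-48 + 90)/2) - 1795/8 = ((-81/109 + 7/32) + (⅙)*(½)*42) - 1795/8 = (-1829/3488 + 7/2) - 1795/8 = 10379/3488 - 1795/8 = -772241/3488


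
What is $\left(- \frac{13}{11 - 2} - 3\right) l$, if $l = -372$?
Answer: $\frac{4960}{3} \approx 1653.3$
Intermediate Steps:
$\left(- \frac{13}{11 - 2} - 3\right) l = \left(- \frac{13}{11 - 2} - 3\right) \left(-372\right) = \left(- \frac{13}{9} - 3\right) \left(-372\right) = \left(- \frac{40}{9}\right) \left(-372\right) = \frac{4960}{3}$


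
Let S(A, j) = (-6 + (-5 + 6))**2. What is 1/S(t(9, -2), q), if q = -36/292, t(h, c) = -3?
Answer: 1/25 ≈ 0.040000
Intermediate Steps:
q = -9/73 (q = -36*1/292 = -9/73 ≈ -0.12329)
S(A, j) = 25 (S(A, j) = (-6 + 1)**2 = (-5)**2 = 25)
1/S(t(9, -2), q) = 1/25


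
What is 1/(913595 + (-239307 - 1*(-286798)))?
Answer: 1/961086 ≈ 1.0405e-6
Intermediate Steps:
1/(913595 + (-239307 - 1*(-286798))) = 1/(913595 + (-239307 + 286798)) = 1/(913595 + 47491) = 1/961086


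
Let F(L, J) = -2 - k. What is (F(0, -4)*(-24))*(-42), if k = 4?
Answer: -6048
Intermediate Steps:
F(L, J) = -6 (F(L, J) = -2 - 1*4 = -2 - 4 = -6)
(F(0, -4)*(-24))*(-42) = -6*(-24)*(-42) = 144*(-42) = -6048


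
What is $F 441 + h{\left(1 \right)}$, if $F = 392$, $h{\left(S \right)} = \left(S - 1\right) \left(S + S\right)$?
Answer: $172872$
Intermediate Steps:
$h{\left(S \right)} = 2 S \left(-1 + S\right)$ ($h{\left(S \right)} = \left(-1 + S\right) 2 S = 2 S \left(-1 + S\right)$)
$F 441 + h{\left(1 \right)} = 392 \cdot 441 + 2 \cdot 1 \left(-1 + 1\right) = 172872 + 2 \cdot 1 \cdot 0 = 172872 + 0 = 172872$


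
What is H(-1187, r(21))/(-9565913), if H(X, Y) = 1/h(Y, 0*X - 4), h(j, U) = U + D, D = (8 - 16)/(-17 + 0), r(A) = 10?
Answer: 17/573954780 ≈ 2.9619e-8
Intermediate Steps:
D = 8/17 (D = -8/(-17) = -8*(-1/17) = 8/17 ≈ 0.47059)
h(j, U) = 8/17 + U (h(j, U) = U + 8/17 = 8/17 + U)
H(X, Y) = -17/60 (H(X, Y) = 1/(8/17 + (0*X - 4)) = 1/(8/17 + (0 - 4)) = 1/(8/17 - 4) = 1/(-60/17) = -17/60)
H(-1187, r(21))/(-9565913) = -17/60/(-9565913) = -17/60*(-1/9565913) = 17/573954780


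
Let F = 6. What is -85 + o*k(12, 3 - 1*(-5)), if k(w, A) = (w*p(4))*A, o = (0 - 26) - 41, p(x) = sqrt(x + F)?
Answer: -85 - 6432*sqrt(10) ≈ -20425.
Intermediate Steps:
p(x) = sqrt(6 + x) (p(x) = sqrt(x + 6) = sqrt(6 + x))
o = -67 (o = -26 - 41 = -67)
k(w, A) = A*w*sqrt(10) (k(w, A) = (w*sqrt(6 + 4))*A = (w*sqrt(10))*A = A*w*sqrt(10))
-85 + o*k(12, 3 - 1*(-5)) = -85 - 67*(3 - 1*(-5))*12*sqrt(10) = -85 - 67*(3 + 5)*12*sqrt(10) = -85 - 536*12*sqrt(10) = -85 - 6432*sqrt(10)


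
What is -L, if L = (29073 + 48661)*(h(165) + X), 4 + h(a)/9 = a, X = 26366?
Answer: -2162171210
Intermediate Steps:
h(a) = -36 + 9*a
L = 2162171210 (L = (29073 + 48661)*((-36 + 9*165) + 26366) = 77734*((-36 + 1485) + 26366) = 77734*(1449 + 26366) = 77734*27815 = 2162171210)
-L = -1*2162171210 = -2162171210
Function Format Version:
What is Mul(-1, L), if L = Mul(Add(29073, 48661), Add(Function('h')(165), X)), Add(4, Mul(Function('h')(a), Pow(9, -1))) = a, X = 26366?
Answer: -2162171210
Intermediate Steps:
Function('h')(a) = Add(-36, Mul(9, a))
L = 2162171210 (L = Mul(Add(29073, 48661), Add(Add(-36, Mul(9, 165)), 26366)) = Mul(77734, Add(Add(-36, 1485), 26366)) = Mul(77734, Add(1449, 26366)) = Mul(77734, 27815) = 2162171210)
Mul(-1, L) = Mul(-1, 2162171210) = -2162171210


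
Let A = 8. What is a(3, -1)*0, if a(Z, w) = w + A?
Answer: 0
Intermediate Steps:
a(Z, w) = 8 + w (a(Z, w) = w + 8 = 8 + w)
a(3, -1)*0 = (8 - 1)*0 = 7*0 = 0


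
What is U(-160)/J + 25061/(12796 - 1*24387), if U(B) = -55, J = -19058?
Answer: -476975033/220901278 ≈ -2.1592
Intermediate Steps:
U(-160)/J + 25061/(12796 - 1*24387) = -55/(-19058) + 25061/(12796 - 1*24387) = -55*(-1/19058) + 25061/(12796 - 24387) = 55/19058 + 25061/(-11591) = 55/19058 + 25061*(-1/11591) = 55/19058 - 25061/11591 = -476975033/220901278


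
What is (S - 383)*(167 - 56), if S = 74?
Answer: -34299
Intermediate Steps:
(S - 383)*(167 - 56) = (74 - 383)*(167 - 56) = -309*111 = -34299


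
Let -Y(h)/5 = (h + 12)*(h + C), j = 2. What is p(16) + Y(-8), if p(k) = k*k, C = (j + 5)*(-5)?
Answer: 1116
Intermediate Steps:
C = -35 (C = (2 + 5)*(-5) = 7*(-5) = -35)
p(k) = k²
Y(h) = -5*(-35 + h)*(12 + h) (Y(h) = -5*(h + 12)*(h - 35) = -5*(12 + h)*(-35 + h) = -5*(-35 + h)*(12 + h))
p(16) + Y(-8) = 16² + (2100 - 5*(-8)² + 115*(-8)) = 256 + (2100 - 5*64 - 920) = 256 + (2100 - 320 - 920) = 256 + 860 = 1116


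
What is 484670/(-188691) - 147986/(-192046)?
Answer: -32577654247/18118675893 ≈ -1.7980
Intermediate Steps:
484670/(-188691) - 147986/(-192046) = 484670*(-1/188691) - 147986*(-1/192046) = -484670/188691 + 73993/96023 = -32577654247/18118675893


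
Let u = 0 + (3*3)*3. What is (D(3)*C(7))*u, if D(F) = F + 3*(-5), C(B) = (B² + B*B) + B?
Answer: -34020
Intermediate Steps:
C(B) = B + 2*B² (C(B) = (B² + B²) + B = 2*B² + B = B + 2*B²)
u = 27 (u = 0 + 9*3 = 0 + 27 = 27)
D(F) = -15 + F (D(F) = F - 15 = -15 + F)
(D(3)*C(7))*u = ((-15 + 3)*(7*(1 + 2*7)))*27 = -84*(1 + 14)*27 = -84*15*27 = -12*105*27 = -1260*27 = -34020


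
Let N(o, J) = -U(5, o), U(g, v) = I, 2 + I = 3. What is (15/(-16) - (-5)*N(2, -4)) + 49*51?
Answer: 39889/16 ≈ 2493.1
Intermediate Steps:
I = 1 (I = -2 + 3 = 1)
U(g, v) = 1
N(o, J) = -1 (N(o, J) = -1*1 = -1)
(15/(-16) - (-5)*N(2, -4)) + 49*51 = (15/(-16) - (-5)*(-1)) + 49*51 = (15*(-1/16) - 1*5) + 2499 = (-15/16 - 5) + 2499 = -95/16 + 2499 = 39889/16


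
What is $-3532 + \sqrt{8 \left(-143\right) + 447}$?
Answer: $-3532 + i \sqrt{697} \approx -3532.0 + 26.401 i$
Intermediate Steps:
$-3532 + \sqrt{8 \left(-143\right) + 447} = -3532 + \sqrt{-1144 + 447} = -3532 + \sqrt{-697} = -3532 + i \sqrt{697}$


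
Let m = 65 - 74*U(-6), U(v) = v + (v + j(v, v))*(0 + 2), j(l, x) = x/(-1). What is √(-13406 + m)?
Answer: 3*I*√1433 ≈ 113.56*I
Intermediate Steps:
j(l, x) = -x (j(l, x) = x*(-1) = -x)
U(v) = v (U(v) = v + (v - v)*(0 + 2) = v + 0*2 = v + 0 = v)
m = 509 (m = 65 - 74*(-6) = 65 + 444 = 509)
√(-13406 + m) = √(-13406 + 509) = √(-12897) = 3*I*√1433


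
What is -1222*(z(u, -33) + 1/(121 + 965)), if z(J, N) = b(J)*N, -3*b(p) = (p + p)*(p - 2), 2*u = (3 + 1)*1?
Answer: -611/543 ≈ -1.1252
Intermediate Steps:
u = 2 (u = ((3 + 1)*1)/2 = (4*1)/2 = (1/2)*4 = 2)
b(p) = -2*p*(-2 + p)/3 (b(p) = -(p + p)*(p - 2)/3 = -2*p*(-2 + p)/3)
z(J, N) = 2*J*N*(2 - J)/3 (z(J, N) = (2*J*(2 - J)/3)*N = 2*J*N*(2 - J)/3)
-1222*(z(u, -33) + 1/(121 + 965)) = -1222*((2/3)*2*(-33)*(2 - 1*2) + 1/(121 + 965)) = -1222*((2/3)*2*(-33)*(2 - 2) + 1/1086) = -1222*((2/3)*2*(-33)*0 + 1/1086) = -1222*(0 + 1/1086) = -1222*1/1086 = -611/543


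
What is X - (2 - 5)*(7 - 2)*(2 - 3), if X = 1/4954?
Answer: -74309/4954 ≈ -15.000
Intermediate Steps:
X = 1/4954 ≈ 0.00020186
X - (2 - 5)*(7 - 2)*(2 - 3) = 1/4954 - (2 - 5)*(7 - 2)*(2 - 3) = 1/4954 - (-3*5)*(-1) = 1/4954 - (-15)*(-1) = 1/4954 - 1*15 = 1/4954 - 15 = -74309/4954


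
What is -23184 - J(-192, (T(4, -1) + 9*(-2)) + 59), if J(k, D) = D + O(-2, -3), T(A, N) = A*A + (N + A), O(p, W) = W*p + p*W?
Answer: -23256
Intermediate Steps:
O(p, W) = 2*W*p (O(p, W) = W*p + W*p = 2*W*p)
T(A, N) = A + N + A² (T(A, N) = A² + (A + N) = A + N + A²)
J(k, D) = 12 + D (J(k, D) = D + 2*(-3)*(-2) = D + 12 = 12 + D)
-23184 - J(-192, (T(4, -1) + 9*(-2)) + 59) = -23184 - (12 + (((4 - 1 + 4²) + 9*(-2)) + 59)) = -23184 - (12 + (((4 - 1 + 16) - 18) + 59)) = -23184 - (12 + ((19 - 18) + 59)) = -23184 - (12 + (1 + 59)) = -23184 - (12 + 60) = -23184 - 1*72 = -23184 - 72 = -23256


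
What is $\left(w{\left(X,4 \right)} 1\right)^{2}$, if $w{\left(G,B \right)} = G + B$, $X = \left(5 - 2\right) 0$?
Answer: $16$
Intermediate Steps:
$X = 0$ ($X = 3 \cdot 0 = 0$)
$w{\left(G,B \right)} = B + G$
$\left(w{\left(X,4 \right)} 1\right)^{2} = \left(\left(4 + 0\right) 1\right)^{2} = \left(4 \cdot 1\right)^{2} = 4^{2} = 16$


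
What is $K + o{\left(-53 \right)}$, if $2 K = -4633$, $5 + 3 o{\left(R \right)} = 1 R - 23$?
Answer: $- \frac{4687}{2} \approx -2343.5$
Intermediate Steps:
$o{\left(R \right)} = - \frac{28}{3} + \frac{R}{3}$ ($o{\left(R \right)} = - \frac{5}{3} + \frac{1 R - 23}{3} = - \frac{5}{3} + \frac{R - 23}{3} = - \frac{5}{3} + \frac{-23 + R}{3} = - \frac{5}{3} + \left(- \frac{23}{3} + \frac{R}{3}\right) = - \frac{28}{3} + \frac{R}{3}$)
$K = - \frac{4633}{2}$ ($K = \frac{1}{2} \left(-4633\right) = - \frac{4633}{2} \approx -2316.5$)
$K + o{\left(-53 \right)} = - \frac{4633}{2} + \left(- \frac{28}{3} + \frac{1}{3} \left(-53\right)\right) = - \frac{4633}{2} - 27 = - \frac{4687}{2}$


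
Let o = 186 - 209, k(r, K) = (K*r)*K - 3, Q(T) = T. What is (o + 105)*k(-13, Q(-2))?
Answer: -4510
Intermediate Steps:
k(r, K) = -3 + r*K² (k(r, K) = r*K² - 3 = -3 + r*K²)
o = -23
(o + 105)*k(-13, Q(-2)) = (-23 + 105)*(-3 - 13*(-2)²) = 82*(-3 - 13*4) = 82*(-3 - 52) = 82*(-55) = -4510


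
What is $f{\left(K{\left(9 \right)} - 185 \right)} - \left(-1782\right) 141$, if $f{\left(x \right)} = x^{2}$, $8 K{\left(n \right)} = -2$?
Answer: $\frac{4569273}{16} \approx 2.8558 \cdot 10^{5}$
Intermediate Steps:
$K{\left(n \right)} = - \frac{1}{4}$ ($K{\left(n \right)} = \frac{1}{8} \left(-2\right) = - \frac{1}{4}$)
$f{\left(K{\left(9 \right)} - 185 \right)} - \left(-1782\right) 141 = \left(- \frac{1}{4} - 185\right)^{2} - \left(-1782\right) 141 = \left(- \frac{1}{4} - 185\right)^{2} - -251262 = \left(- \frac{741}{4}\right)^{2} + 251262 = \frac{549081}{16} + 251262 = \frac{4569273}{16}$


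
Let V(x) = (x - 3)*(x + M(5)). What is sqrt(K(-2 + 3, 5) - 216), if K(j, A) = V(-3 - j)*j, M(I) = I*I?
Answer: 11*I*sqrt(3) ≈ 19.053*I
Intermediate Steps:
M(I) = I**2
V(x) = (-3 + x)*(25 + x) (V(x) = (x - 3)*(x + 5**2) = (-3 + x)*(x + 25) = (-3 + x)*(25 + x))
K(j, A) = j*(-141 + (-3 - j)**2 - 22*j) (K(j, A) = (-75 + (-3 - j)**2 + 22*(-3 - j))*j = (-75 + (-3 - j)**2 + (-66 - 22*j))*j = (-141 + (-3 - j)**2 - 22*j)*j = j*(-141 + (-3 - j)**2 - 22*j))
sqrt(K(-2 + 3, 5) - 216) = sqrt((-2 + 3)*(-132 + (-2 + 3)**2 - 16*(-2 + 3)) - 216) = sqrt(1*(-132 + 1**2 - 16*1) - 216) = sqrt(1*(-132 + 1 - 16) - 216) = sqrt(1*(-147) - 216) = sqrt(-147 - 216) = sqrt(-363) = 11*I*sqrt(3)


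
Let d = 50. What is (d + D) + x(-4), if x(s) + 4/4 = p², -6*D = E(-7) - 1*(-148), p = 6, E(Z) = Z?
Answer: 123/2 ≈ 61.500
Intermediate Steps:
D = -47/2 (D = -(-7 - 1*(-148))/6 = -(-7 + 148)/6 = -⅙*141 = -47/2 ≈ -23.500)
x(s) = 35 (x(s) = -1 + 6² = -1 + 36 = 35)
(d + D) + x(-4) = (50 - 47/2) + 35 = 53/2 + 35 = 123/2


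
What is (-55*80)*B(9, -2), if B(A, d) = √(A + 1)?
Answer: -4400*√10 ≈ -13914.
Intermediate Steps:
B(A, d) = √(1 + A)
(-55*80)*B(9, -2) = (-55*80)*√(1 + 9) = -4400*√10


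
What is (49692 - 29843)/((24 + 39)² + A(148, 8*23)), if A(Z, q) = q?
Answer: 19849/4153 ≈ 4.7794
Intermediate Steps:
(49692 - 29843)/((24 + 39)² + A(148, 8*23)) = (49692 - 29843)/((24 + 39)² + 8*23) = 19849/(63² + 184) = 19849/(3969 + 184) = 19849/4153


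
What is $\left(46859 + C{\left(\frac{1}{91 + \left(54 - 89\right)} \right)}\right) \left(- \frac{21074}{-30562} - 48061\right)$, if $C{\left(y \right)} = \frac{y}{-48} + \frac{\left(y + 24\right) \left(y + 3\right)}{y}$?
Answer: $- \frac{25129225670782031}{10268832} \approx -2.4471 \cdot 10^{9}$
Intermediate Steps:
$C{\left(y \right)} = - \frac{y}{48} + \frac{\left(3 + y\right) \left(24 + y\right)}{y}$ ($C{\left(y \right)} = y \left(- \frac{1}{48}\right) + \frac{\left(24 + y\right) \left(3 + y\right)}{y} = - \frac{y}{48} + \frac{\left(3 + y\right) \left(24 + y\right)}{y}$)
$\left(46859 + C{\left(\frac{1}{91 + \left(54 - 89\right)} \right)}\right) \left(- \frac{21074}{-30562} - 48061\right) = \left(46859 + \left(27 + \frac{72}{\frac{1}{91 + \left(54 - 89\right)}} + \frac{47}{48 \left(91 + \left(54 - 89\right)\right)}\right)\right) \left(- \frac{21074}{-30562} - 48061\right) = \left(46859 + \left(27 + \frac{72}{\frac{1}{91 + \left(54 - 89\right)}} + \frac{47}{48 \left(91 + \left(54 - 89\right)\right)}\right)\right) \left(\left(-21074\right) \left(- \frac{1}{30562}\right) - 48061\right) = \left(46859 + \left(27 + \frac{72}{\frac{1}{91 - 35}} + \frac{47}{48 \left(91 - 35\right)}\right)\right) \left(\frac{10537}{15281} - 48061\right) = \left(46859 + \left(27 + \frac{72}{\frac{1}{56}} + \frac{47}{48 \cdot 56}\right)\right) \left(- \frac{734409604}{15281}\right) = \left(46859 + \left(27 + 72 \frac{1}{\frac{1}{56}} + \frac{47}{48} \cdot \frac{1}{56}\right)\right) \left(- \frac{734409604}{15281}\right) = \left(46859 + \left(27 + 72 \cdot 56 + \frac{47}{2688}\right)\right) \left(- \frac{734409604}{15281}\right) = \left(46859 + \left(27 + 4032 + \frac{47}{2688}\right)\right) \left(- \frac{734409604}{15281}\right) = \left(46859 + \frac{10910639}{2688}\right) \left(- \frac{734409604}{15281}\right) = \frac{136867631}{2688} \left(- \frac{734409604}{15281}\right) = - \frac{25129225670782031}{10268832}$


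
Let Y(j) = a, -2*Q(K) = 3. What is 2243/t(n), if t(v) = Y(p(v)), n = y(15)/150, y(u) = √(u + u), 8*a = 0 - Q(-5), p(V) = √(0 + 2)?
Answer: 35888/3 ≈ 11963.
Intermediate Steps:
Q(K) = -3/2 (Q(K) = -½*3 = -3/2)
p(V) = √2
a = 3/16 (a = (0 - 1*(-3/2))/8 = (0 + 3/2)/8 = (⅛)*(3/2) = 3/16 ≈ 0.18750)
y(u) = √2*√u (y(u) = √(2*u) = √2*√u)
n = √30/150 (n = (√2*√15)/150 = √30*(1/150) = √30/150 ≈ 0.036515)
Y(j) = 3/16
t(v) = 3/16
2243/t(n) = 2243/(3/16) = 2243*(16/3) = 35888/3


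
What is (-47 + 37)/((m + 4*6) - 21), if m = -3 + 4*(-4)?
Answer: 5/8 ≈ 0.62500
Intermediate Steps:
m = -19 (m = -3 - 16 = -19)
(-47 + 37)/((m + 4*6) - 21) = (-47 + 37)/((-19 + 4*6) - 21) = -10/((-19 + 24) - 21) = -10/(5 - 21) = -10/(-16) = -1/16*(-10) = 5/8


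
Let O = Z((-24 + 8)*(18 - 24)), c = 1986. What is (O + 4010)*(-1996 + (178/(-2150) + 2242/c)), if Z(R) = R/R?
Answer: -2847226268474/355825 ≈ -8.0018e+6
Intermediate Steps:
Z(R) = 1
O = 1
(O + 4010)*(-1996 + (178/(-2150) + 2242/c)) = (1 + 4010)*(-1996 + (178/(-2150) + 2242/1986)) = 4011*(-1996 + (178*(-1/2150) + 2242*(1/1986))) = 4011*(-1996 + (-89/1075 + 1121/993)) = 4011*(-1996 + 1116698/1067475) = 4011*(-2129563402/1067475) = -2847226268474/355825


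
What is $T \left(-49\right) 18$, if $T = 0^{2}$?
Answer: $0$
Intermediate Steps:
$T = 0$
$T \left(-49\right) 18 = 0 \left(-49\right) 18 = 0 \cdot 18 = 0$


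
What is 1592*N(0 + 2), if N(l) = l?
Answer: 3184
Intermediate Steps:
1592*N(0 + 2) = 1592*(0 + 2) = 1592*2 = 3184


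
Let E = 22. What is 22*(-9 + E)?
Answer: 286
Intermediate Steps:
22*(-9 + E) = 22*(-9 + 22) = 22*13 = 286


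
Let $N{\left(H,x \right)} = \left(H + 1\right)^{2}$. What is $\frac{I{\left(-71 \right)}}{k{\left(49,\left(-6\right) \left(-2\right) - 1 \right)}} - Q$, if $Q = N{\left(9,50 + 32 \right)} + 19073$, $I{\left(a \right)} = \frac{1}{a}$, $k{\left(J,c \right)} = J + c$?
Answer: $- \frac{81676981}{4260} \approx -19173.0$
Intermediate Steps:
$N{\left(H,x \right)} = \left(1 + H\right)^{2}$
$Q = 19173$ ($Q = \left(1 + 9\right)^{2} + 19073 = 10^{2} + 19073 = 100 + 19073 = 19173$)
$\frac{I{\left(-71 \right)}}{k{\left(49,\left(-6\right) \left(-2\right) - 1 \right)}} - Q = \frac{1}{\left(-71\right) \left(49 - -11\right)} - 19173 = - \frac{1}{71 \left(49 + \left(12 - 1\right)\right)} - 19173 = - \frac{1}{71 \left(49 + 11\right)} - 19173 = - \frac{1}{71 \cdot 60} - 19173 = \left(- \frac{1}{71}\right) \frac{1}{60} - 19173 = - \frac{1}{4260} - 19173 = - \frac{81676981}{4260}$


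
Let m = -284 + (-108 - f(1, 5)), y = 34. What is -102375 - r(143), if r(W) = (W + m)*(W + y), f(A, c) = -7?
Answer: -59541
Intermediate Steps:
m = -385 (m = -284 + (-108 - 1*(-7)) = -284 + (-108 + 7) = -284 - 101 = -385)
r(W) = (-385 + W)*(34 + W) (r(W) = (W - 385)*(W + 34) = (-385 + W)*(34 + W))
-102375 - r(143) = -102375 - (-13090 + 143² - 351*143) = -102375 - (-13090 + 20449 - 50193) = -102375 - 1*(-42834) = -102375 + 42834 = -59541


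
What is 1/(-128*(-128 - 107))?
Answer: 1/30080 ≈ 3.3245e-5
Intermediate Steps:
1/(-128*(-128 - 107)) = 1/(-128*(-235)) = 1/30080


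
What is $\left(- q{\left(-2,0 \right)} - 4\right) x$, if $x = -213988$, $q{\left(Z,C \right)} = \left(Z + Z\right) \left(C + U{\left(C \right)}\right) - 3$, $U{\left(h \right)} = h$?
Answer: $213988$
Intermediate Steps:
$q{\left(Z,C \right)} = -3 + 4 C Z$ ($q{\left(Z,C \right)} = \left(Z + Z\right) \left(C + C\right) - 3 = 2 Z 2 C - 3 = 4 C Z - 3 = -3 + 4 C Z$)
$\left(- q{\left(-2,0 \right)} - 4\right) x = \left(- (-3 + 4 \cdot 0 \left(-2\right)) - 4\right) \left(-213988\right) = \left(- (-3 + 0) - 4\right) \left(-213988\right) = \left(\left(-1\right) \left(-3\right) - 4\right) \left(-213988\right) = \left(3 - 4\right) \left(-213988\right) = \left(-1\right) \left(-213988\right) = 213988$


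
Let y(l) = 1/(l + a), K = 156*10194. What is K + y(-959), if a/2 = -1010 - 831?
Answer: 7380415223/4641 ≈ 1.5903e+6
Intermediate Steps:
K = 1590264
a = -3682 (a = 2*(-1010 - 831) = 2*(-1841) = -3682)
y(l) = 1/(-3682 + l) (y(l) = 1/(l - 3682) = 1/(-3682 + l))
K + y(-959) = 1590264 + 1/(-3682 - 959) = 1590264 + 1/(-4641) = 1590264 - 1/4641 = 7380415223/4641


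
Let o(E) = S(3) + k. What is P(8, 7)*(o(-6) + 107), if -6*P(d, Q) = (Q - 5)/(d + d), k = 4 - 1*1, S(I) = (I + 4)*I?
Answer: -131/48 ≈ -2.7292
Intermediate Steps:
S(I) = I*(4 + I) (S(I) = (4 + I)*I = I*(4 + I))
k = 3 (k = 4 - 1 = 3)
P(d, Q) = -(-5 + Q)/(12*d) (P(d, Q) = -(Q - 5)/(6*(d + d)) = -(-5 + Q)/(6*(2*d)) = -(-5 + Q)*1/(2*d)/6 = -(-5 + Q)/(12*d))
o(E) = 24 (o(E) = 3*(4 + 3) + 3 = 3*7 + 3 = 21 + 3 = 24)
P(8, 7)*(o(-6) + 107) = ((1/12)*(5 - 1*7)/8)*(24 + 107) = ((1/12)*(⅛)*(5 - 7))*131 = ((1/12)*(⅛)*(-2))*131 = -1/48*131 = -131/48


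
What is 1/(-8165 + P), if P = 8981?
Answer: 1/816 ≈ 0.0012255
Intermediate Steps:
1/(-8165 + P) = 1/(-8165 + 8981) = 1/816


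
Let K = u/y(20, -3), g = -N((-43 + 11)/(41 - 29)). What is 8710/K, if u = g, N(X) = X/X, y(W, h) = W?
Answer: -174200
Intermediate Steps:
N(X) = 1
g = -1 (g = -1*1 = -1)
u = -1
K = -1/20 ≈ -0.050000
8710/K = 8710/(-1/20) = 8710*(-20) = -174200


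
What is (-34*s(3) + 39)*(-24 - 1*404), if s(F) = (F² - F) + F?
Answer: 114276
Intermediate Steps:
s(F) = F²
(-34*s(3) + 39)*(-24 - 1*404) = (-34*3² + 39)*(-24 - 1*404) = (-34*9 + 39)*(-24 - 404) = (-306 + 39)*(-428) = -267*(-428) = 114276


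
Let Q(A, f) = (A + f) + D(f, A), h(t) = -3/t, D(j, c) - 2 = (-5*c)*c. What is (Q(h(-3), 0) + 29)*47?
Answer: 1269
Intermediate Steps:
D(j, c) = 2 - 5*c² (D(j, c) = 2 + (-5*c)*c = 2 - 5*c²)
Q(A, f) = 2 + A + f - 5*A² (Q(A, f) = (A + f) + (2 - 5*A²) = 2 + A + f - 5*A²)
(Q(h(-3), 0) + 29)*47 = ((2 - 3/(-3) + 0 - 5*1²) + 29)*47 = ((2 - 3*(-⅓) + 0 - 5*(-3*(-⅓))²) + 29)*47 = ((2 + 1 + 0 - 5*1²) + 29)*47 = ((2 + 1 + 0 - 5*1) + 29)*47 = ((2 + 1 + 0 - 5) + 29)*47 = (-2 + 29)*47 = 27*47 = 1269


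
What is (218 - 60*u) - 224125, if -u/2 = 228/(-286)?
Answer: -32032381/143 ≈ -2.2400e+5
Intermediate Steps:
u = 228/143 (u = -456/(-286) = -456*(-1)/286 = -2*(-114/143) = 228/143 ≈ 1.5944)
(218 - 60*u) - 224125 = (218 - 60*228/143) - 224125 = (218 - 13680/143) - 224125 = 17494/143 - 224125 = -32032381/143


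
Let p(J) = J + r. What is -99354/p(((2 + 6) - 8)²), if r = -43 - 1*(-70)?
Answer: -33118/9 ≈ -3679.8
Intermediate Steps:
r = 27 (r = -43 + 70 = 27)
p(J) = 27 + J (p(J) = J + 27 = 27 + J)
-99354/p(((2 + 6) - 8)²) = -99354/(27 + ((2 + 6) - 8)²) = -99354/(27 + (8 - 8)²) = -99354/(27 + 0²) = -99354/(27 + 0) = -99354/27 = -99354*1/27 = -33118/9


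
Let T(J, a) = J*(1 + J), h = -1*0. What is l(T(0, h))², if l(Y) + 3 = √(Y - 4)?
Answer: 5 - 12*I ≈ 5.0 - 12.0*I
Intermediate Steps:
h = 0
l(Y) = -3 + √(-4 + Y) (l(Y) = -3 + √(Y - 4) = -3 + √(-4 + Y))
l(T(0, h))² = (-3 + √(-4 + 0*(1 + 0)))² = (-3 + √(-4 + 0*1))² = (-3 + √(-4 + 0))² = (-3 + √(-4))² = (-3 + 2*I)²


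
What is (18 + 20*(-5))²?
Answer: 6724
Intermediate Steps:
(18 + 20*(-5))² = (18 - 100)² = (-82)² = 6724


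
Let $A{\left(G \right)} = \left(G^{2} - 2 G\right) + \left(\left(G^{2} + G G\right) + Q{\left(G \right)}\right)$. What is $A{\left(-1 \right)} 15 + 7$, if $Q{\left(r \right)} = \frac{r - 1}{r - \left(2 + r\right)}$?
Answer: $97$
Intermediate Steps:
$Q{\left(r \right)} = \frac{1}{2} - \frac{r}{2}$ ($Q{\left(r \right)} = \frac{-1 + r}{-2} = \left(-1 + r\right) \left(- \frac{1}{2}\right) = \frac{1}{2} - \frac{r}{2}$)
$A{\left(G \right)} = \frac{1}{2} + 3 G^{2} - \frac{5 G}{2}$ ($A{\left(G \right)} = \left(G^{2} - 2 G\right) - \left(- \frac{1}{2} + \frac{G}{2} - G^{2} - G G\right) = \left(G^{2} - 2 G\right) - \left(- \frac{1}{2} + \frac{G}{2} - 2 G^{2}\right) = \left(G^{2} - 2 G\right) + \left(\frac{1}{2} + 2 G^{2} - \frac{G}{2}\right) = \frac{1}{2} + 3 G^{2} - \frac{5 G}{2}$)
$A{\left(-1 \right)} 15 + 7 = \left(\frac{1}{2} + 3 \left(-1\right)^{2} - - \frac{5}{2}\right) 15 + 7 = \left(\frac{1}{2} + 3 \cdot 1 + \frac{5}{2}\right) 15 + 7 = \left(\frac{1}{2} + 3 + \frac{5}{2}\right) 15 + 7 = 6 \cdot 15 + 7 = 90 + 7 = 97$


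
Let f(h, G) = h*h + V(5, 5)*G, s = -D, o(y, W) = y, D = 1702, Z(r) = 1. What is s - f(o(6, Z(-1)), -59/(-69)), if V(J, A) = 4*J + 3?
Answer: -5273/3 ≈ -1757.7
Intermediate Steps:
V(J, A) = 3 + 4*J
s = -1702 (s = -1*1702 = -1702)
f(h, G) = h² + 23*G (f(h, G) = h*h + (3 + 4*5)*G = h² + (3 + 20)*G = h² + 23*G)
s - f(o(6, Z(-1)), -59/(-69)) = -1702 - (6² + 23*(-59/(-69))) = -1702 - (36 + 23*(-59*(-1/69))) = -1702 - (36 + 23*(59/69)) = -1702 - (36 + 59/3) = -1702 - 1*167/3 = -1702 - 167/3 = -5273/3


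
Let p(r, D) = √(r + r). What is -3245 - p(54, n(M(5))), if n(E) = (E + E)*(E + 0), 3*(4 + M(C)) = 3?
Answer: -3245 - 6*√3 ≈ -3255.4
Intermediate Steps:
M(C) = -3 (M(C) = -4 + (⅓)*3 = -4 + 1 = -3)
n(E) = 2*E² (n(E) = (2*E)*E = 2*E²)
p(r, D) = √2*√r (p(r, D) = √(2*r) = √2*√r)
-3245 - p(54, n(M(5))) = -3245 - √2*√54 = -3245 - √2*3*√6 = -3245 - 6*√3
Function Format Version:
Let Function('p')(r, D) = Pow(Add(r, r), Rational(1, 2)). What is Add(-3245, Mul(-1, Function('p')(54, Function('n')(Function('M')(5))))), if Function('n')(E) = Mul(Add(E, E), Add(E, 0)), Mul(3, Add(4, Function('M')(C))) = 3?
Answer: Add(-3245, Mul(-6, Pow(3, Rational(1, 2)))) ≈ -3255.4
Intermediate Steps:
Function('M')(C) = -3 (Function('M')(C) = Add(-4, Mul(Rational(1, 3), 3)) = Add(-4, 1) = -3)
Function('n')(E) = Mul(2, Pow(E, 2)) (Function('n')(E) = Mul(Mul(2, E), E) = Mul(2, Pow(E, 2)))
Function('p')(r, D) = Mul(Pow(2, Rational(1, 2)), Pow(r, Rational(1, 2))) (Function('p')(r, D) = Pow(Mul(2, r), Rational(1, 2)) = Mul(Pow(2, Rational(1, 2)), Pow(r, Rational(1, 2))))
Add(-3245, Mul(-1, Function('p')(54, Function('n')(Function('M')(5))))) = Add(-3245, Mul(-1, Mul(Pow(2, Rational(1, 2)), Pow(54, Rational(1, 2))))) = Add(-3245, Mul(-1, Mul(Pow(2, Rational(1, 2)), Mul(3, Pow(6, Rational(1, 2)))))) = Add(-3245, Mul(-1, Mul(6, Pow(3, Rational(1, 2))))) = Add(-3245, Mul(-6, Pow(3, Rational(1, 2))))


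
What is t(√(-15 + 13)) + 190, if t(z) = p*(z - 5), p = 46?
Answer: -40 + 46*I*√2 ≈ -40.0 + 65.054*I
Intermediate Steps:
t(z) = -230 + 46*z (t(z) = 46*(z - 5) = 46*(-5 + z) = -230 + 46*z)
t(√(-15 + 13)) + 190 = (-230 + 46*√(-15 + 13)) + 190 = (-230 + 46*√(-2)) + 190 = (-230 + 46*(I*√2)) + 190 = (-230 + 46*I*√2) + 190 = -40 + 46*I*√2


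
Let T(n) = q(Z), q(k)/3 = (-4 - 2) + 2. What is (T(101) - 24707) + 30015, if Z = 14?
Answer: 5296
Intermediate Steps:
q(k) = -12 (q(k) = 3*((-4 - 2) + 2) = 3*(-6 + 2) = 3*(-4) = -12)
T(n) = -12
(T(101) - 24707) + 30015 = (-12 - 24707) + 30015 = -24719 + 30015 = 5296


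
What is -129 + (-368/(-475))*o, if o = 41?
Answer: -46187/475 ≈ -97.236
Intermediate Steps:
-129 + (-368/(-475))*o = -129 - 368/(-475)*41 = -129 - 368*(-1/475)*41 = -129 + (368/475)*41 = -129 + 15088/475 = -46187/475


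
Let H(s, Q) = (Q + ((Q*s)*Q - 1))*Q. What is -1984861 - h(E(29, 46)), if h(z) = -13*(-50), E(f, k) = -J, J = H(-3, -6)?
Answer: -1985511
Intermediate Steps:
H(s, Q) = Q*(-1 + Q + s*Q²) (H(s, Q) = (Q + (s*Q² - 1))*Q = (Q + (-1 + s*Q²))*Q = (-1 + Q + s*Q²)*Q = Q*(-1 + Q + s*Q²))
J = 690 (J = -6*(-1 - 6 - 3*(-6)²) = -6*(-1 - 6 - 3*36) = -6*(-1 - 6 - 108) = -6*(-115) = 690)
E(f, k) = -690 (E(f, k) = -1*690 = -690)
h(z) = 650
-1984861 - h(E(29, 46)) = -1984861 - 1*650 = -1984861 - 650 = -1985511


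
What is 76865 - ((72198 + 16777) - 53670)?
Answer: 41560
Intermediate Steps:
76865 - ((72198 + 16777) - 53670) = 76865 - (88975 - 53670) = 76865 - 1*35305 = 76865 - 35305 = 41560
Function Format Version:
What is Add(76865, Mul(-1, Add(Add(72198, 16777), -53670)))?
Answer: 41560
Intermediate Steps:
Add(76865, Mul(-1, Add(Add(72198, 16777), -53670))) = Add(76865, Mul(-1, Add(88975, -53670))) = Add(76865, Mul(-1, 35305)) = Add(76865, -35305) = 41560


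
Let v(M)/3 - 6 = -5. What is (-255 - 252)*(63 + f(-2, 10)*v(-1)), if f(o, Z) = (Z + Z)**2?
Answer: -640341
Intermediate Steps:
f(o, Z) = 4*Z**2 (f(o, Z) = (2*Z)**2 = 4*Z**2)
v(M) = 3 (v(M) = 18 + 3*(-5) = 18 - 15 = 3)
(-255 - 252)*(63 + f(-2, 10)*v(-1)) = (-255 - 252)*(63 + (4*10**2)*3) = -507*(63 + (4*100)*3) = -507*(63 + 400*3) = -507*(63 + 1200) = -507*1263 = -640341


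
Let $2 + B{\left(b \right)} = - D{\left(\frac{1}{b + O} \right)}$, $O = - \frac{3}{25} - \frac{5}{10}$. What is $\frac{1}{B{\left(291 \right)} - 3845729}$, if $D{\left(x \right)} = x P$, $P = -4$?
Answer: $- \frac{14519}{55836168189} \approx -2.6003 \cdot 10^{-7}$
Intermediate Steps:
$O = - \frac{31}{50}$ ($O = \left(-3\right) \frac{1}{25} - \frac{1}{2} = - \frac{3}{25} - \frac{1}{2} = - \frac{31}{50} \approx -0.62$)
$D{\left(x \right)} = - 4 x$ ($D{\left(x \right)} = x \left(-4\right) = - 4 x$)
$B{\left(b \right)} = -2 + \frac{4}{- \frac{31}{50} + b}$ ($B{\left(b \right)} = -2 - - \frac{4}{b - \frac{31}{50}} = -2 - - \frac{4}{- \frac{31}{50} + b} = -2 + \frac{4}{- \frac{31}{50} + b}$)
$\frac{1}{B{\left(291 \right)} - 3845729} = \frac{1}{\frac{2 \left(131 - 14550\right)}{-31 + 50 \cdot 291} - 3845729} = \frac{1}{\frac{2 \left(131 - 14550\right)}{-31 + 14550} - 3845729} = \frac{1}{2 \cdot \frac{1}{14519} \left(-14419\right) - 3845729} = \frac{1}{- \frac{28838}{14519} - 3845729} = \frac{1}{- \frac{55836168189}{14519}} = - \frac{14519}{55836168189}$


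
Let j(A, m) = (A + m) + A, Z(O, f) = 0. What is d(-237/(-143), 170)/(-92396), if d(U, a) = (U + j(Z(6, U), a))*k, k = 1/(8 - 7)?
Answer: -24547/13212628 ≈ -0.0018578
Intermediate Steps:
j(A, m) = m + 2*A
k = 1 (k = 1/1 = 1)
d(U, a) = U + a (d(U, a) = (U + (a + 2*0))*1 = (U + (a + 0))*1 = (U + a)*1 = U + a)
d(-237/(-143), 170)/(-92396) = (-237/(-143) + 170)/(-92396) = (-237*(-1/143) + 170)*(-1/92396) = (237/143 + 170)*(-1/92396) = (24547/143)*(-1/92396) = -24547/13212628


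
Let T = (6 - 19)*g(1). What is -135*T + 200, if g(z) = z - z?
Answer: 200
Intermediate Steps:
g(z) = 0
T = 0 (T = (6 - 19)*0 = -13*0 = 0)
-135*T + 200 = -135*0 + 200 = 0 + 200 = 200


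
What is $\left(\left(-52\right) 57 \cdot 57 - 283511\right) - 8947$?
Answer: $-461406$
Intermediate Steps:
$\left(\left(-52\right) 57 \cdot 57 - 283511\right) - 8947 = \left(\left(-2964\right) 57 - 283511\right) - 8947 = \left(-168948 - 283511\right) - 8947 = -452459 - 8947 = -461406$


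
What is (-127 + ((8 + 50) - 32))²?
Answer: 10201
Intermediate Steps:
(-127 + ((8 + 50) - 32))² = (-127 + (58 - 32))² = (-127 + 26)² = (-101)² = 10201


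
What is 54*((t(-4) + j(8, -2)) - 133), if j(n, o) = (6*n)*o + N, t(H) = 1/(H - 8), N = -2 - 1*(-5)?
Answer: -24417/2 ≈ -12209.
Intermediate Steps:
N = 3 (N = -2 + 5 = 3)
t(H) = 1/(-8 + H)
j(n, o) = 3 + 6*n*o (j(n, o) = (6*n)*o + 3 = 6*n*o + 3 = 3 + 6*n*o)
54*((t(-4) + j(8, -2)) - 133) = 54*((1/(-8 - 4) + (3 + 6*8*(-2))) - 133) = 54*((1/(-12) + (3 - 96)) - 133) = 54*((-1/12 - 93) - 133) = 54*(-1117/12 - 133) = 54*(-2713/12) = -24417/2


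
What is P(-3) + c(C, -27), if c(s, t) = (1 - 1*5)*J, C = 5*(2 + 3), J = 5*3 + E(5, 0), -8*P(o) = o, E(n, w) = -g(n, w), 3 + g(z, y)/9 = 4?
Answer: -189/8 ≈ -23.625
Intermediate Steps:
g(z, y) = 9 (g(z, y) = -27 + 9*4 = -27 + 36 = 9)
E(n, w) = -9 (E(n, w) = -1*9 = -9)
P(o) = -o/8
J = 6 (J = 5*3 - 9 = 15 - 9 = 6)
C = 25 (C = 5*5 = 25)
c(s, t) = -24 (c(s, t) = (1 - 1*5)*6 = (1 - 5)*6 = -4*6 = -24)
P(-3) + c(C, -27) = -⅛*(-3) - 24 = 3/8 - 24 = -189/8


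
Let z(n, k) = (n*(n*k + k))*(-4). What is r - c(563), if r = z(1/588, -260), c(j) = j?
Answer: -12127582/21609 ≈ -561.23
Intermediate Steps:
z(n, k) = -4*n*(k + k*n) (z(n, k) = (n*(k*n + k))*(-4) = (n*(k + k*n))*(-4) = -4*n*(k + k*n))
r = 38285/21609 (r = -4*(-260)*(1 + 1/588)/588 = -4*(-260)*1/588*(1 + 1/588) = -4*(-260)*1/588*589/588 = 38285/21609 ≈ 1.7717)
r - c(563) = 38285/21609 - 1*563 = 38285/21609 - 563 = -12127582/21609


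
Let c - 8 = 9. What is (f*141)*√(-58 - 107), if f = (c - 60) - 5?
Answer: -6768*I*√165 ≈ -86937.0*I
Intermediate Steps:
c = 17 (c = 8 + 9 = 17)
f = -48 (f = (17 - 60) - 5 = -43 - 5 = -48)
(f*141)*√(-58 - 107) = (-48*141)*√(-58 - 107) = -6768*I*√165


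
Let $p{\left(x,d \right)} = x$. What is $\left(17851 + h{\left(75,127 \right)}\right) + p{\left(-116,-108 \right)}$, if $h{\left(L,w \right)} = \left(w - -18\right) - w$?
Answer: $17753$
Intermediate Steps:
$h{\left(L,w \right)} = 18$ ($h{\left(L,w \right)} = \left(w + 18\right) - w = \left(18 + w\right) - w = 18$)
$\left(17851 + h{\left(75,127 \right)}\right) + p{\left(-116,-108 \right)} = \left(17851 + 18\right) - 116 = 17869 - 116 = 17753$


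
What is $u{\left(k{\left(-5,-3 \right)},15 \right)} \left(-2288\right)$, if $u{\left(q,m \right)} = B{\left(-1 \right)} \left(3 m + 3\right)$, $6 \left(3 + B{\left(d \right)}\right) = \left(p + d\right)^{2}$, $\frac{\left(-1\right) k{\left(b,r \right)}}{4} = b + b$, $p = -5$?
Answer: $-329472$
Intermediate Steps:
$k{\left(b,r \right)} = - 8 b$ ($k{\left(b,r \right)} = - 4 \left(b + b\right) = - 4 \cdot 2 b = - 8 b$)
$B{\left(d \right)} = -3 + \frac{\left(-5 + d\right)^{2}}{6}$
$u{\left(q,m \right)} = 9 + 9 m$ ($u{\left(q,m \right)} = \left(-3 + \frac{\left(-5 - 1\right)^{2}}{6}\right) \left(3 m + 3\right) = \left(-3 + \frac{\left(-6\right)^{2}}{6}\right) \left(3 + 3 m\right) = \left(-3 + \frac{1}{6} \cdot 36\right) \left(3 + 3 m\right) = \left(-3 + 6\right) \left(3 + 3 m\right) = 3 \left(3 + 3 m\right) = 9 + 9 m$)
$u{\left(k{\left(-5,-3 \right)},15 \right)} \left(-2288\right) = \left(9 + 9 \cdot 15\right) \left(-2288\right) = \left(9 + 135\right) \left(-2288\right) = 144 \left(-2288\right) = -329472$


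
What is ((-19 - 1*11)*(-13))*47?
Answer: 18330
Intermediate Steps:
((-19 - 1*11)*(-13))*47 = ((-19 - 11)*(-13))*47 = -30*(-13)*47 = 390*47 = 18330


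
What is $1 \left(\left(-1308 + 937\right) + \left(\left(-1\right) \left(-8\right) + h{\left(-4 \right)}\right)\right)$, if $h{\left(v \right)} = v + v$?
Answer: $-371$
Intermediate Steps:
$h{\left(v \right)} = 2 v$
$1 \left(\left(-1308 + 937\right) + \left(\left(-1\right) \left(-8\right) + h{\left(-4 \right)}\right)\right) = 1 \left(\left(-1308 + 937\right) + \left(\left(-1\right) \left(-8\right) + 2 \left(-4\right)\right)\right) = 1 \left(-371 + \left(8 - 8\right)\right) = 1 \left(-371 + 0\right) = 1 \left(-371\right) = -371$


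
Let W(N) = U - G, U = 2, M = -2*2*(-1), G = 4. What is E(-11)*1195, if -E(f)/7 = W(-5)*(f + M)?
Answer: -117110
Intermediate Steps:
M = 4 (M = -4*(-1) = 4)
W(N) = -2 (W(N) = 2 - 1*4 = 2 - 4 = -2)
E(f) = 56 + 14*f (E(f) = -(-14)*(f + 4) = -(-14)*(4 + f) = -7*(-8 - 2*f) = 56 + 14*f)
E(-11)*1195 = (56 + 14*(-11))*1195 = (56 - 154)*1195 = -98*1195 = -117110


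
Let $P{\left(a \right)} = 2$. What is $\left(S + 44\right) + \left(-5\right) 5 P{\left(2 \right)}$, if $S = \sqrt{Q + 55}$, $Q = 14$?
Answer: $-6 + \sqrt{69} \approx 2.3066$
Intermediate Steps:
$S = \sqrt{69}$ ($S = \sqrt{14 + 55} = \sqrt{69} \approx 8.3066$)
$\left(S + 44\right) + \left(-5\right) 5 P{\left(2 \right)} = \left(\sqrt{69} + 44\right) + \left(-5\right) 5 \cdot 2 = \left(44 + \sqrt{69}\right) - 50 = -6 + \sqrt{69}$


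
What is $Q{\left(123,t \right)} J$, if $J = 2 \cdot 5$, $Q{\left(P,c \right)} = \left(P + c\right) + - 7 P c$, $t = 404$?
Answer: $-3473170$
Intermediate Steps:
$Q{\left(P,c \right)} = P + c - 7 P c$ ($Q{\left(P,c \right)} = \left(P + c\right) - 7 P c = P + c - 7 P c$)
$J = 10$
$Q{\left(123,t \right)} J = \left(123 + 404 - 861 \cdot 404\right) 10 = \left(123 + 404 - 347844\right) 10 = \left(-347317\right) 10 = -3473170$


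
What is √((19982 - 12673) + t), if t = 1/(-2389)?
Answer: 20*√104287017/2389 ≈ 85.493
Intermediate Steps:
t = -1/2389 ≈ -0.00041859
√((19982 - 12673) + t) = √((19982 - 12673) - 1/2389) = √(7309 - 1/2389) = √(17461200/2389) = 20*√104287017/2389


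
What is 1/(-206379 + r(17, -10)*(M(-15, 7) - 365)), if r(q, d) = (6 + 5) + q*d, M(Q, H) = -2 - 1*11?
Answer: -1/146277 ≈ -6.8363e-6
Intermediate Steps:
M(Q, H) = -13 (M(Q, H) = -2 - 11 = -13)
r(q, d) = 11 + d*q
1/(-206379 + r(17, -10)*(M(-15, 7) - 365)) = 1/(-206379 + (11 - 10*17)*(-13 - 365)) = 1/(-206379 + (11 - 170)*(-378)) = 1/(-206379 - 159*(-378)) = 1/(-206379 + 60102) = 1/(-146277) = -1/146277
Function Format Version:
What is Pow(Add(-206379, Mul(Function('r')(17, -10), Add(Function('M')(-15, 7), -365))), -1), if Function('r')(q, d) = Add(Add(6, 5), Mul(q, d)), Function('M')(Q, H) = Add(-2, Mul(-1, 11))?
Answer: Rational(-1, 146277) ≈ -6.8363e-6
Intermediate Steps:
Function('M')(Q, H) = -13 (Function('M')(Q, H) = Add(-2, -11) = -13)
Function('r')(q, d) = Add(11, Mul(d, q))
Pow(Add(-206379, Mul(Function('r')(17, -10), Add(Function('M')(-15, 7), -365))), -1) = Pow(Add(-206379, Mul(Add(11, Mul(-10, 17)), Add(-13, -365))), -1) = Pow(Add(-206379, Mul(Add(11, -170), -378)), -1) = Pow(Add(-206379, Mul(-159, -378)), -1) = Pow(Add(-206379, 60102), -1) = Pow(-146277, -1) = Rational(-1, 146277)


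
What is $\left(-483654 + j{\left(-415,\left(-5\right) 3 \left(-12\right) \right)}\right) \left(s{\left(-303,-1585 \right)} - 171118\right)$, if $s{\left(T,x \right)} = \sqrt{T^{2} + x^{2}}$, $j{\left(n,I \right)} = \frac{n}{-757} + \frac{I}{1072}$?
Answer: $\frac{125301338901463}{1514} - \frac{98121643619 \sqrt{2604034}}{202876} \approx 8.1981 \cdot 10^{10}$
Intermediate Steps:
$j{\left(n,I \right)} = - \frac{n}{757} + \frac{I}{1072}$ ($j{\left(n,I \right)} = n \left(- \frac{1}{757}\right) + I \frac{1}{1072} = - \frac{n}{757} + \frac{I}{1072}$)
$\left(-483654 + j{\left(-415,\left(-5\right) 3 \left(-12\right) \right)}\right) \left(s{\left(-303,-1585 \right)} - 171118\right) = \left(-483654 + \left(\left(- \frac{1}{757}\right) \left(-415\right) + \frac{\left(-5\right) 3 \left(-12\right)}{1072}\right)\right) \left(\sqrt{\left(-303\right)^{2} + \left(-1585\right)^{2}} - 171118\right) = \left(-483654 + \left(\frac{415}{757} + \frac{\left(-15\right) \left(-12\right)}{1072}\right)\right) \left(\sqrt{91809 + 2512225} - 171118\right) = \left(-483654 + \left(\frac{415}{757} + \frac{1}{1072} \cdot 180\right)\right) \left(\sqrt{2604034} - 171118\right) = \left(-483654 + \left(\frac{415}{757} + \frac{45}{268}\right)\right) \left(-171118 + \sqrt{2604034}\right) = \left(-483654 + \frac{145285}{202876}\right) \left(-171118 + \sqrt{2604034}\right) = - \frac{98121643619 \left(-171118 + \sqrt{2604034}\right)}{202876} = \frac{125301338901463}{1514} - \frac{98121643619 \sqrt{2604034}}{202876}$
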